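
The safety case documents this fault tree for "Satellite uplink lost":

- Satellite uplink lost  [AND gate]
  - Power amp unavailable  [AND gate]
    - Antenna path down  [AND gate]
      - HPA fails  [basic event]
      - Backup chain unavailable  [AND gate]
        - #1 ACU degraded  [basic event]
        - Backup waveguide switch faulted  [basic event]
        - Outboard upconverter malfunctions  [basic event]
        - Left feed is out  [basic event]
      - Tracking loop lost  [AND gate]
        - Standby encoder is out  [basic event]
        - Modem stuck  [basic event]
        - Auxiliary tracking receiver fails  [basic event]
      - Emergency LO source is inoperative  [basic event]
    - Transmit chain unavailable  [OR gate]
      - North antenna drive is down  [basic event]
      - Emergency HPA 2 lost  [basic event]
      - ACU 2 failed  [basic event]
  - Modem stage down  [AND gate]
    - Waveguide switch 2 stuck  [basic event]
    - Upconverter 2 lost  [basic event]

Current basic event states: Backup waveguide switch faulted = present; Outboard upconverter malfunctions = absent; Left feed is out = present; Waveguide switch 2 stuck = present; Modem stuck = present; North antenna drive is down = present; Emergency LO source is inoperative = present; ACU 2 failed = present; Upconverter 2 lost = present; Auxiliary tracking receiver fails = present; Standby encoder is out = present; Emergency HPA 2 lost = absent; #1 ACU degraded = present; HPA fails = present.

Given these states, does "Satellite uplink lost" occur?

Backup chain unavailable [AND]: #1 ACU degraded=occurs, Backup waveguide switch faulted=occurs, Outboard upconverter malfunctions=not, Left feed is out=occurs → not all inputs occur → does not occur.
Tracking loop lost [AND]: Standby encoder is out=occurs, Modem stuck=occurs, Auxiliary tracking receiver fails=occurs → all inputs occur → occurs.
Antenna path down [AND]: HPA fails=occurs, Backup chain unavailable=not, Tracking loop lost=occurs, Emergency LO source is inoperative=occurs → not all inputs occur → does not occur.
Transmit chain unavailable [OR]: North antenna drive is down=occurs, Emergency HPA 2 lost=not, ACU 2 failed=occurs → at least one input occurs → occurs.
Power amp unavailable [AND]: Antenna path down=not, Transmit chain unavailable=occurs → not all inputs occur → does not occur.
Modem stage down [AND]: Waveguide switch 2 stuck=occurs, Upconverter 2 lost=occurs → all inputs occur → occurs.
Satellite uplink lost [AND]: Power amp unavailable=not, Modem stage down=occurs → not all inputs occur → does not occur.

No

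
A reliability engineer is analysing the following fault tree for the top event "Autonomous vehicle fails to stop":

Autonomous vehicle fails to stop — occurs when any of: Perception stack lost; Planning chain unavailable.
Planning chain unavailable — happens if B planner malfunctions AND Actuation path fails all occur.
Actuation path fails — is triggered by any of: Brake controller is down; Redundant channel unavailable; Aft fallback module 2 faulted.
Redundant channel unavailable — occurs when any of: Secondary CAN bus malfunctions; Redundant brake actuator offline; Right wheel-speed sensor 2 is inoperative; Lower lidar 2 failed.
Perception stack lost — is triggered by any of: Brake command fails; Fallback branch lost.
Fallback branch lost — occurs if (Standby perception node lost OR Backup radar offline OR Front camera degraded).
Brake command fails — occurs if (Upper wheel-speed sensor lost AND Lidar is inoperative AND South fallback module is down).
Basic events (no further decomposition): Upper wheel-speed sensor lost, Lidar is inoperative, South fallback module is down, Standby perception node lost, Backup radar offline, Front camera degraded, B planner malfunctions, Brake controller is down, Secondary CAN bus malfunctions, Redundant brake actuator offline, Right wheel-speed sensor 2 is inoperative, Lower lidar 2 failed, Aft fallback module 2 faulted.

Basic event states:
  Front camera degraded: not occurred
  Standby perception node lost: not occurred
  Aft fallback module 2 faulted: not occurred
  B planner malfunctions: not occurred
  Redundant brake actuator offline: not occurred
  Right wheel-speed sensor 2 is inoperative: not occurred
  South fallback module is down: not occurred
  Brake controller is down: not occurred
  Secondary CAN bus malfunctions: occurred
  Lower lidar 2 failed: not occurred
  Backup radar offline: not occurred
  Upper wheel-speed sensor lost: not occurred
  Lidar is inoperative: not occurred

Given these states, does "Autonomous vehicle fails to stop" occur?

No

Brake command fails [AND]: Upper wheel-speed sensor lost=not, Lidar is inoperative=not, South fallback module is down=not → not all inputs occur → does not occur.
Fallback branch lost [OR]: Standby perception node lost=not, Backup radar offline=not, Front camera degraded=not → no input occurs → does not occur.
Perception stack lost [OR]: Brake command fails=not, Fallback branch lost=not → no input occurs → does not occur.
Redundant channel unavailable [OR]: Secondary CAN bus malfunctions=occurs, Redundant brake actuator offline=not, Right wheel-speed sensor 2 is inoperative=not, Lower lidar 2 failed=not → at least one input occurs → occurs.
Actuation path fails [OR]: Brake controller is down=not, Redundant channel unavailable=occurs, Aft fallback module 2 faulted=not → at least one input occurs → occurs.
Planning chain unavailable [AND]: B planner malfunctions=not, Actuation path fails=occurs → not all inputs occur → does not occur.
Autonomous vehicle fails to stop [OR]: Perception stack lost=not, Planning chain unavailable=not → no input occurs → does not occur.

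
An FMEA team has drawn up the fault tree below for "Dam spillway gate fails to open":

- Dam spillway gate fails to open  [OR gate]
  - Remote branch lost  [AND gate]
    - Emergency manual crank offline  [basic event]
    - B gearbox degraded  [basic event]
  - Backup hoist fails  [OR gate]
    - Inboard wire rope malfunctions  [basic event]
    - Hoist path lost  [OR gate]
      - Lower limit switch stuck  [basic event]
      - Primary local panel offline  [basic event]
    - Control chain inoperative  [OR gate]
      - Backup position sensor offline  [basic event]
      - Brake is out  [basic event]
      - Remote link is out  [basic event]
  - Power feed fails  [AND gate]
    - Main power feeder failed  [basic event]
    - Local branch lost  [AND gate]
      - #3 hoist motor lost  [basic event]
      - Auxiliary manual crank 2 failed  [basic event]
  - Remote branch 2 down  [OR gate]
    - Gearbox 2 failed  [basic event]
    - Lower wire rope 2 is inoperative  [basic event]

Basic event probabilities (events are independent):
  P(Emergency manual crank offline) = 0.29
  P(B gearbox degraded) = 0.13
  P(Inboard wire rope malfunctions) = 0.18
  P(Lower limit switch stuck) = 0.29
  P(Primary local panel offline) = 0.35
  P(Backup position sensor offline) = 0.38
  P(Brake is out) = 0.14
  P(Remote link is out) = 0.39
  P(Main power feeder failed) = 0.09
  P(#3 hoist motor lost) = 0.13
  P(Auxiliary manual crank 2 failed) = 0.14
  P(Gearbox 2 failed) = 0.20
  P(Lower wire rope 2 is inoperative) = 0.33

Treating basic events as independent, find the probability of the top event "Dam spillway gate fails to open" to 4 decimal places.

0.9366

P(Remote branch lost) [AND] = 0.29 × 0.13 = 0.037700
P(Hoist path lost) [OR] = 1 − (1−0.29) × (1−0.35) = 0.538500
P(Control chain inoperative) [OR] = 1 − (1−0.38) × (1−0.14) × (1−0.39) = 0.674748
P(Backup hoist fails) [OR] = 1 − (1−0.18) × (1−0.538500) × (1−0.674748) = 0.876915
P(Local branch lost) [AND] = 0.13 × 0.14 = 0.018200
P(Power feed fails) [AND] = 0.09 × 0.018200 = 0.001638
P(Remote branch 2 down) [OR] = 1 − (1−0.20) × (1−0.33) = 0.464000
P(Dam spillway gate fails to open) [OR] = 1 − (1−0.037700) × (1−0.876915) × (1−0.001638) × (1−0.464000) = 0.936618
Rounded to 4 decimal places: P(Dam spillway gate fails to open) ≈ 0.9366.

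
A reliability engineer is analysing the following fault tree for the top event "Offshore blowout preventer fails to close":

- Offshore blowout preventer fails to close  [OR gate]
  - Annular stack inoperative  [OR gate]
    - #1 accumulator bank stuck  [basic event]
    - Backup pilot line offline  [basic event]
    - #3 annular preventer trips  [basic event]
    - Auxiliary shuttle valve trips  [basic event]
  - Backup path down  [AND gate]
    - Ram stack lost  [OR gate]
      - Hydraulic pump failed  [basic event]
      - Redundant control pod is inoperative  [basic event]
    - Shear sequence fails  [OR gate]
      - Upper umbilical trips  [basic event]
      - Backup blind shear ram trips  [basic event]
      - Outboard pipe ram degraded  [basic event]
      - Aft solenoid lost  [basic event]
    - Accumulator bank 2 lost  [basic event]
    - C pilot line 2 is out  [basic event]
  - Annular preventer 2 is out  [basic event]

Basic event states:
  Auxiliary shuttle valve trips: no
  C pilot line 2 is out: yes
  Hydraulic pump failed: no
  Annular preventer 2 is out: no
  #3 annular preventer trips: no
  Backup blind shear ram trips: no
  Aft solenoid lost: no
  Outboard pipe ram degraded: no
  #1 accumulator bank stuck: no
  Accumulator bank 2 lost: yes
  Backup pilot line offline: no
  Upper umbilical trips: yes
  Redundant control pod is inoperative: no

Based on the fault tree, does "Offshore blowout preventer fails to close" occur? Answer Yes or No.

Annular stack inoperative [OR]: #1 accumulator bank stuck=not, Backup pilot line offline=not, #3 annular preventer trips=not, Auxiliary shuttle valve trips=not → no input occurs → does not occur.
Ram stack lost [OR]: Hydraulic pump failed=not, Redundant control pod is inoperative=not → no input occurs → does not occur.
Shear sequence fails [OR]: Upper umbilical trips=occurs, Backup blind shear ram trips=not, Outboard pipe ram degraded=not, Aft solenoid lost=not → at least one input occurs → occurs.
Backup path down [AND]: Ram stack lost=not, Shear sequence fails=occurs, Accumulator bank 2 lost=occurs, C pilot line 2 is out=occurs → not all inputs occur → does not occur.
Offshore blowout preventer fails to close [OR]: Annular stack inoperative=not, Backup path down=not, Annular preventer 2 is out=not → no input occurs → does not occur.

No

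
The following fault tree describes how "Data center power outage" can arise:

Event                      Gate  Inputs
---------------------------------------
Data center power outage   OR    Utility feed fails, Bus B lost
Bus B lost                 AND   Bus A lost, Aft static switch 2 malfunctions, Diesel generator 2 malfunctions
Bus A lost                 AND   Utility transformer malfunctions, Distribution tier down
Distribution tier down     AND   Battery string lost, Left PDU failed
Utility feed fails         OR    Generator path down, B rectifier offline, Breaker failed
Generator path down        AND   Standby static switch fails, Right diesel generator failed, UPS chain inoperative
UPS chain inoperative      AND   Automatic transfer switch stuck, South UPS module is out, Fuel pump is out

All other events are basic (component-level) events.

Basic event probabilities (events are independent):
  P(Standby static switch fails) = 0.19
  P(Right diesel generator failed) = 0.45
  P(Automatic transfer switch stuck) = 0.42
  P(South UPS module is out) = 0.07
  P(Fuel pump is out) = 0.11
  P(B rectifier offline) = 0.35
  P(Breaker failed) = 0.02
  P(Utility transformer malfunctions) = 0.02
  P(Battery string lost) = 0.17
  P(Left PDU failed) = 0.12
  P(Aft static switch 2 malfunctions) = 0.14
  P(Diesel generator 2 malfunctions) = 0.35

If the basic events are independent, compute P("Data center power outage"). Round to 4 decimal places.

P(UPS chain inoperative) [AND] = 0.42 × 0.07 × 0.11 = 0.003234
P(Generator path down) [AND] = 0.19 × 0.45 × 0.003234 = 0.000277
P(Utility feed fails) [OR] = 1 − (1−0.000277) × (1−0.35) × (1−0.02) = 0.363176
P(Distribution tier down) [AND] = 0.17 × 0.12 = 0.020400
P(Bus A lost) [AND] = 0.02 × 0.020400 = 0.000408
P(Bus B lost) [AND] = 0.000408 × 0.14 × 0.35 = 0.000020
P(Data center power outage) [OR] = 1 − (1−0.363176) × (1−0.000020) = 0.363189
Rounded to 4 decimal places: P(Data center power outage) ≈ 0.3632.

0.3632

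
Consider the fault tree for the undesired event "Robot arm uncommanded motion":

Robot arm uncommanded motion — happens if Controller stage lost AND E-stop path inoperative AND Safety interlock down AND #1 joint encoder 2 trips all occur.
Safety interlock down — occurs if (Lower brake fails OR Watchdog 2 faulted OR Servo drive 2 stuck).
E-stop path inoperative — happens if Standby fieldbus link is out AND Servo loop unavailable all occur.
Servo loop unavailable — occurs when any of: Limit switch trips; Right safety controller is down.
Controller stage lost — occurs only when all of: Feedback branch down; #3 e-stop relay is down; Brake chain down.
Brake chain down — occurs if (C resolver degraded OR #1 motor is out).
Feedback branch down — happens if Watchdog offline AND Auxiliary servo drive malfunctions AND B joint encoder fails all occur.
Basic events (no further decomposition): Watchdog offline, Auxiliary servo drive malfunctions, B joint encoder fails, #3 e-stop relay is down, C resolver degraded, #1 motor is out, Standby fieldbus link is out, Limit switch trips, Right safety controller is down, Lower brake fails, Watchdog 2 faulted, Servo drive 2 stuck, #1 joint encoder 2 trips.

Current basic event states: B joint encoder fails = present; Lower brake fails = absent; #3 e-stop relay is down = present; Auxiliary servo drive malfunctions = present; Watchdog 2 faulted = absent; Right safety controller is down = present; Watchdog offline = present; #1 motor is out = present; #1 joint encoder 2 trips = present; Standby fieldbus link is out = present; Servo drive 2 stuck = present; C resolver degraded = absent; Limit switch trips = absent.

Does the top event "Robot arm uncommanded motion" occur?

Yes

Feedback branch down [AND]: Watchdog offline=occurs, Auxiliary servo drive malfunctions=occurs, B joint encoder fails=occurs → all inputs occur → occurs.
Brake chain down [OR]: C resolver degraded=not, #1 motor is out=occurs → at least one input occurs → occurs.
Controller stage lost [AND]: Feedback branch down=occurs, #3 e-stop relay is down=occurs, Brake chain down=occurs → all inputs occur → occurs.
Servo loop unavailable [OR]: Limit switch trips=not, Right safety controller is down=occurs → at least one input occurs → occurs.
E-stop path inoperative [AND]: Standby fieldbus link is out=occurs, Servo loop unavailable=occurs → all inputs occur → occurs.
Safety interlock down [OR]: Lower brake fails=not, Watchdog 2 faulted=not, Servo drive 2 stuck=occurs → at least one input occurs → occurs.
Robot arm uncommanded motion [AND]: Controller stage lost=occurs, E-stop path inoperative=occurs, Safety interlock down=occurs, #1 joint encoder 2 trips=occurs → all inputs occur → occurs.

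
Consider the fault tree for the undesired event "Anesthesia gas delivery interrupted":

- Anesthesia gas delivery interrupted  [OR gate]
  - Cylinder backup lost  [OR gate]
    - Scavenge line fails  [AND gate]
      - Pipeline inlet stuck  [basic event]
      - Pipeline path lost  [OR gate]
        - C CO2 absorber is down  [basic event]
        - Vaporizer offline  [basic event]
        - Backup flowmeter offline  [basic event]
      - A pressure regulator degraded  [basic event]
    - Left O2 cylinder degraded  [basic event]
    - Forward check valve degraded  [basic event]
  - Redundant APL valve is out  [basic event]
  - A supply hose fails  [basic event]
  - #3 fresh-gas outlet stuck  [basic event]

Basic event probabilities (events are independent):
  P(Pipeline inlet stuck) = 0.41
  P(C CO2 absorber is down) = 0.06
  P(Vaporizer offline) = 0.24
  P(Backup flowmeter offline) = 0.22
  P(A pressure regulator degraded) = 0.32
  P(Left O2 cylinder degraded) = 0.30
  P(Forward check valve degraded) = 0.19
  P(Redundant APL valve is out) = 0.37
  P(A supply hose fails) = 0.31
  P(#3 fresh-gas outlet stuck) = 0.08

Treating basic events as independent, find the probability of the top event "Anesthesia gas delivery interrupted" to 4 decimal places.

P(Pipeline path lost) [OR] = 1 − (1−0.06) × (1−0.24) × (1−0.22) = 0.442768
P(Scavenge line fails) [AND] = 0.41 × 0.442768 × 0.32 = 0.058091
P(Cylinder backup lost) [OR] = 1 − (1−0.058091) × (1−0.30) × (1−0.19) = 0.465938
P(Anesthesia gas delivery interrupted) [OR] = 1 − (1−0.465938) × (1−0.37) × (1−0.31) × (1−0.08) = 0.786416
Rounded to 4 decimal places: P(Anesthesia gas delivery interrupted) ≈ 0.7864.

0.7864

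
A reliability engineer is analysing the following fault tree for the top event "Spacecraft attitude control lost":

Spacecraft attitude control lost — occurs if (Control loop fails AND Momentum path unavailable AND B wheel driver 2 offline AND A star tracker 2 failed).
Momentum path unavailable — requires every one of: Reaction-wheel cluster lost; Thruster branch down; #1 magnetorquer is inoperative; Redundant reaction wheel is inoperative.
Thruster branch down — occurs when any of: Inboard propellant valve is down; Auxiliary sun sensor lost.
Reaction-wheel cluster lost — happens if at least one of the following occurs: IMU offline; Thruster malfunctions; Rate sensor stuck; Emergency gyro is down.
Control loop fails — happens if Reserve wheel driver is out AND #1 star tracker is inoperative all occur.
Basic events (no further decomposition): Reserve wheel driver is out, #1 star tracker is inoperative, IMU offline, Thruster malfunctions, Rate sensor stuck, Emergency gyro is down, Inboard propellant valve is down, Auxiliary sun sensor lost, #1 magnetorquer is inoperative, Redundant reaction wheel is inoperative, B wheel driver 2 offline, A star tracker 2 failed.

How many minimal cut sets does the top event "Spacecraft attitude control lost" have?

Control loop fails [AND]: one cut set from each child combined → 1 × 1 = 1 cut set(s).
Reaction-wheel cluster lost [OR]: union of children's cut sets → 4 cut set(s).
Thruster branch down [OR]: union of children's cut sets → 2 cut set(s).
Momentum path unavailable [AND]: one cut set from each child combined → 4 × 2 × 1 × 1 = 8 cut set(s).
Spacecraft attitude control lost [AND]: one cut set from each child combined → 1 × 8 × 1 × 1 = 8 cut set(s).
Minimal cut sets: {#1 magnetorquer is inoperative, #1 star tracker is inoperative, A star tracker 2 failed, B wheel driver 2 offline, IMU offline, Inboard propellant valve is down, Redundant reaction wheel is inoperative, Reserve wheel driver is out}; {#1 magnetorquer is inoperative, #1 star tracker is inoperative, A star tracker 2 failed, Auxiliary sun sensor lost, B wheel driver 2 offline, IMU offline, Redundant reaction wheel is inoperative, Reserve wheel driver is out}; {#1 magnetorquer is inoperative, #1 star tracker is inoperative, A star tracker 2 failed, B wheel driver 2 offline, Inboard propellant valve is down, Redundant reaction wheel is inoperative, Reserve wheel driver is out, Thruster malfunctions}; {#1 magnetorquer is inoperative, #1 star tracker is inoperative, A star tracker 2 failed, Auxiliary sun sensor lost, B wheel driver 2 offline, Redundant reaction wheel is inoperative, Reserve wheel driver is out, Thruster malfunctions}; {#1 magnetorquer is inoperative, #1 star tracker is inoperative, A star tracker 2 failed, B wheel driver 2 offline, Inboard propellant valve is down, Rate sensor stuck, Redundant reaction wheel is inoperative, Reserve wheel driver is out}; {#1 magnetorquer is inoperative, #1 star tracker is inoperative, A star tracker 2 failed, Auxiliary sun sensor lost, B wheel driver 2 offline, Rate sensor stuck, Redundant reaction wheel is inoperative, Reserve wheel driver is out}; {#1 magnetorquer is inoperative, #1 star tracker is inoperative, A star tracker 2 failed, B wheel driver 2 offline, Emergency gyro is down, Inboard propellant valve is down, Redundant reaction wheel is inoperative, Reserve wheel driver is out}; {#1 magnetorquer is inoperative, #1 star tracker is inoperative, A star tracker 2 failed, Auxiliary sun sensor lost, B wheel driver 2 offline, Emergency gyro is down, Redundant reaction wheel is inoperative, Reserve wheel driver is out}.

8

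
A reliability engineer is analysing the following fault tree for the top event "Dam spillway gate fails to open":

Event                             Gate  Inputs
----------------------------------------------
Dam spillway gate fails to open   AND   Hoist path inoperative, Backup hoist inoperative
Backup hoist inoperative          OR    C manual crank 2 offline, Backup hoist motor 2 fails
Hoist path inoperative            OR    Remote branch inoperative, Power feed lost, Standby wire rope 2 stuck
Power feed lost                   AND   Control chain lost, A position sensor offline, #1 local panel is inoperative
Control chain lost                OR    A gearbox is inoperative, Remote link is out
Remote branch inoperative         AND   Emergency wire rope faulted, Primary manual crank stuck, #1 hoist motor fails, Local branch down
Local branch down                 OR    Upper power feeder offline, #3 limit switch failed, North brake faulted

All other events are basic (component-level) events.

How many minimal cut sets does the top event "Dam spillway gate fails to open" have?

Local branch down [OR]: union of children's cut sets → 3 cut set(s).
Remote branch inoperative [AND]: one cut set from each child combined → 1 × 1 × 1 × 3 = 3 cut set(s).
Control chain lost [OR]: union of children's cut sets → 2 cut set(s).
Power feed lost [AND]: one cut set from each child combined → 2 × 1 × 1 = 2 cut set(s).
Hoist path inoperative [OR]: union of children's cut sets → 6 cut set(s).
Backup hoist inoperative [OR]: union of children's cut sets → 2 cut set(s).
Dam spillway gate fails to open [AND]: one cut set from each child combined → 6 × 2 = 12 cut set(s).

12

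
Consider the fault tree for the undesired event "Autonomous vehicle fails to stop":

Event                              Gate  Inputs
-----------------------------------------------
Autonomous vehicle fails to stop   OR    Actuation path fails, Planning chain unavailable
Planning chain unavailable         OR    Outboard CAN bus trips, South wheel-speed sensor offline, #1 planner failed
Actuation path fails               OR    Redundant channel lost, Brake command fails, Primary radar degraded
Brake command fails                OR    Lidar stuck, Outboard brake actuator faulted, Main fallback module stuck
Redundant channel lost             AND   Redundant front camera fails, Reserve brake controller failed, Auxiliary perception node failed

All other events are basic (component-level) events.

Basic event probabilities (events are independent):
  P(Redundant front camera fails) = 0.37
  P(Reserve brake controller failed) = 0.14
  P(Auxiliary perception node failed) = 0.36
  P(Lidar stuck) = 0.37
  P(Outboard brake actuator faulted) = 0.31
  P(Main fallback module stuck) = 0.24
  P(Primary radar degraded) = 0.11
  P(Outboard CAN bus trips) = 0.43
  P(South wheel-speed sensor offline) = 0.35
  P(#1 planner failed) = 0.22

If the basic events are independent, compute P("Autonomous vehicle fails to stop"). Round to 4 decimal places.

0.9166

P(Redundant channel lost) [AND] = 0.37 × 0.14 × 0.36 = 0.018648
P(Brake command fails) [OR] = 1 − (1−0.37) × (1−0.31) × (1−0.24) = 0.669628
P(Actuation path fails) [OR] = 1 − (1−0.018648) × (1−0.669628) × (1−0.11) = 0.711452
P(Planning chain unavailable) [OR] = 1 − (1−0.43) × (1−0.35) × (1−0.22) = 0.711010
P(Autonomous vehicle fails to stop) [OR] = 1 − (1−0.711452) × (1−0.711010) = 0.916613
Rounded to 4 decimal places: P(Autonomous vehicle fails to stop) ≈ 0.9166.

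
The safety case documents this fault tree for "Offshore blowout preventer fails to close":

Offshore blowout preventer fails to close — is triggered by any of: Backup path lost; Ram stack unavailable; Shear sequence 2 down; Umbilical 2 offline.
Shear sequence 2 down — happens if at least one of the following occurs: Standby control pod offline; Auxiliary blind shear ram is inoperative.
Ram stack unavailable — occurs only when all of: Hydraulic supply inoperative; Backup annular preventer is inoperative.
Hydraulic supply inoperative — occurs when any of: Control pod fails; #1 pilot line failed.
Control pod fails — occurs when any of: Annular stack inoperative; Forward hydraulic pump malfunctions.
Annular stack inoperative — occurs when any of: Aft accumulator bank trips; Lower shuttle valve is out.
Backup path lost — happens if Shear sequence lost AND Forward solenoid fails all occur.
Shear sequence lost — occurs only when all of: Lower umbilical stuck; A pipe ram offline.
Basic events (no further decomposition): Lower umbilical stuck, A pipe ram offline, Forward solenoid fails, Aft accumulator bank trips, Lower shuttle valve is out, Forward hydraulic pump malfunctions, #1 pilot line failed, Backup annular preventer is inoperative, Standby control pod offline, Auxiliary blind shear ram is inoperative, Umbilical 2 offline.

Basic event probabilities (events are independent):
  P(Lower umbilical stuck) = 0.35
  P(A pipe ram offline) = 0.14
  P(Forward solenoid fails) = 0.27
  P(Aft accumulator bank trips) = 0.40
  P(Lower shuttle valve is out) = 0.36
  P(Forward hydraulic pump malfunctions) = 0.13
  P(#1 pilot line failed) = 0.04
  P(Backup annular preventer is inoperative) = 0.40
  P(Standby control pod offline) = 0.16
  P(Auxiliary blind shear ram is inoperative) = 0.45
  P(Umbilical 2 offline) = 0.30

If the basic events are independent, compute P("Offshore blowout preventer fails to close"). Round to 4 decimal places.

P(Shear sequence lost) [AND] = 0.35 × 0.14 = 0.049000
P(Backup path lost) [AND] = 0.049000 × 0.27 = 0.013230
P(Annular stack inoperative) [OR] = 1 − (1−0.40) × (1−0.36) = 0.616000
P(Control pod fails) [OR] = 1 − (1−0.616000) × (1−0.13) = 0.665920
P(Hydraulic supply inoperative) [OR] = 1 − (1−0.665920) × (1−0.04) = 0.679283
P(Ram stack unavailable) [AND] = 0.679283 × 0.40 = 0.271713
P(Shear sequence 2 down) [OR] = 1 − (1−0.16) × (1−0.45) = 0.538000
P(Offshore blowout preventer fails to close) [OR] = 1 − (1−0.013230) × (1−0.271713) × (1−0.538000) × (1−0.30) = 0.767588
Rounded to 4 decimal places: P(Offshore blowout preventer fails to close) ≈ 0.7676.

0.7676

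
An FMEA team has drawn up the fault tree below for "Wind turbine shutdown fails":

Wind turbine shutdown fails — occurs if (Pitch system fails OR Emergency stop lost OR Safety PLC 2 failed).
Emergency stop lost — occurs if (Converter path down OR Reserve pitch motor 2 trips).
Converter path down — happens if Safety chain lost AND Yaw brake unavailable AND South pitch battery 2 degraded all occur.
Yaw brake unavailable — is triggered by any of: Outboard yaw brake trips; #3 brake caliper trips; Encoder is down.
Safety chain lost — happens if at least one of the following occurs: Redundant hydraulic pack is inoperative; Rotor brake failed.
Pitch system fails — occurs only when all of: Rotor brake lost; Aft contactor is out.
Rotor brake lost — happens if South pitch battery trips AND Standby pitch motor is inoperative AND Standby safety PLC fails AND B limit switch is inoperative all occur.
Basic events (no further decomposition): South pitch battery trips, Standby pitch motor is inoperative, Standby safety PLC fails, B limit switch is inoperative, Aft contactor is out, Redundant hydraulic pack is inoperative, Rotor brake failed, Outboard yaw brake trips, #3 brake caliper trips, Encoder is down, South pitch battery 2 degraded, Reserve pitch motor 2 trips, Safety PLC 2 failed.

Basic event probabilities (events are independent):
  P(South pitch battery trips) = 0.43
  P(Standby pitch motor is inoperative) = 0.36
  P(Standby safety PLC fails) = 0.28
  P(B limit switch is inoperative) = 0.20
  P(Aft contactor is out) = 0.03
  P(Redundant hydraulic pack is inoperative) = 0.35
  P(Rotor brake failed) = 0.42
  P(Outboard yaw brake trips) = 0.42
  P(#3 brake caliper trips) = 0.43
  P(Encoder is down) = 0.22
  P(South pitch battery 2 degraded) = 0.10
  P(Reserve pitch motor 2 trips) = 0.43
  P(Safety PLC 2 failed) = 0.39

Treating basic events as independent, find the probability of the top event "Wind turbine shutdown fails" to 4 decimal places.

0.6685

P(Rotor brake lost) [AND] = 0.43 × 0.36 × 0.28 × 0.20 = 0.008669
P(Pitch system fails) [AND] = 0.008669 × 0.03 = 0.000260
P(Safety chain lost) [OR] = 1 − (1−0.35) × (1−0.42) = 0.623000
P(Yaw brake unavailable) [OR] = 1 − (1−0.42) × (1−0.43) × (1−0.22) = 0.742132
P(Converter path down) [AND] = 0.623000 × 0.742132 × 0.10 = 0.046235
P(Emergency stop lost) [OR] = 1 − (1−0.046235) × (1−0.43) = 0.456354
P(Wind turbine shutdown fails) [OR] = 1 − (1−0.000260) × (1−0.456354) × (1−0.39) = 0.668462
Rounded to 4 decimal places: P(Wind turbine shutdown fails) ≈ 0.6685.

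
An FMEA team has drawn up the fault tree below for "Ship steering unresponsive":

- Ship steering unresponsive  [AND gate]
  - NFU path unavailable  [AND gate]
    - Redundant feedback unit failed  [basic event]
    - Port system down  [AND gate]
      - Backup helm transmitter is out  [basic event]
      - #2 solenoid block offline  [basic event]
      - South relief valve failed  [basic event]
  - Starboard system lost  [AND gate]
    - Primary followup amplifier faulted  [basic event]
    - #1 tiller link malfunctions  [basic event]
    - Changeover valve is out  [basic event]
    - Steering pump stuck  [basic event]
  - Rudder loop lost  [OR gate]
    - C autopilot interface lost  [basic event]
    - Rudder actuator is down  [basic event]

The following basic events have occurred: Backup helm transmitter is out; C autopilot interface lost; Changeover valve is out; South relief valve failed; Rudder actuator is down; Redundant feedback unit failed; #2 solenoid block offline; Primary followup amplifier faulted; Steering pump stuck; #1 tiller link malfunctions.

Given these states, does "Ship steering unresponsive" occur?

Port system down [AND]: Backup helm transmitter is out=occurs, #2 solenoid block offline=occurs, South relief valve failed=occurs → all inputs occur → occurs.
NFU path unavailable [AND]: Redundant feedback unit failed=occurs, Port system down=occurs → all inputs occur → occurs.
Starboard system lost [AND]: Primary followup amplifier faulted=occurs, #1 tiller link malfunctions=occurs, Changeover valve is out=occurs, Steering pump stuck=occurs → all inputs occur → occurs.
Rudder loop lost [OR]: C autopilot interface lost=occurs, Rudder actuator is down=occurs → at least one input occurs → occurs.
Ship steering unresponsive [AND]: NFU path unavailable=occurs, Starboard system lost=occurs, Rudder loop lost=occurs → all inputs occur → occurs.

Yes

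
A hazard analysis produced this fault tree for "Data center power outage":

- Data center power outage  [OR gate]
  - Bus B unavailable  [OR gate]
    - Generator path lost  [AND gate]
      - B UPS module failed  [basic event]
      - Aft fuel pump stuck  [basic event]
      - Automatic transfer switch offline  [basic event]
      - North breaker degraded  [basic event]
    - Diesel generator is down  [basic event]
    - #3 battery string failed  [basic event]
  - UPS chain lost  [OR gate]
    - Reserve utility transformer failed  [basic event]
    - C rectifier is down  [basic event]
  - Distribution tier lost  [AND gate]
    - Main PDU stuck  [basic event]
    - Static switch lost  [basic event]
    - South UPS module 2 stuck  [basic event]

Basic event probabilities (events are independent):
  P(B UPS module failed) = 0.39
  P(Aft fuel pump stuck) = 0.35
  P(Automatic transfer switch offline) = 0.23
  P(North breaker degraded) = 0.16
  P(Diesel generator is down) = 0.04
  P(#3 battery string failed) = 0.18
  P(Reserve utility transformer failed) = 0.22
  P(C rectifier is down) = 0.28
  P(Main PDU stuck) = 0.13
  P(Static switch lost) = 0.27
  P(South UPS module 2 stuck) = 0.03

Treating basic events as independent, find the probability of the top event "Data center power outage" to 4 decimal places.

0.5606

P(Generator path lost) [AND] = 0.39 × 0.35 × 0.23 × 0.16 = 0.005023
P(Bus B unavailable) [OR] = 1 − (1−0.005023) × (1−0.04) × (1−0.18) = 0.216754
P(UPS chain lost) [OR] = 1 − (1−0.22) × (1−0.28) = 0.438400
P(Distribution tier lost) [AND] = 0.13 × 0.27 × 0.03 = 0.001053
P(Data center power outage) [OR] = 1 − (1−0.216754) × (1−0.438400) × (1−0.001053) = 0.560592
Rounded to 4 decimal places: P(Data center power outage) ≈ 0.5606.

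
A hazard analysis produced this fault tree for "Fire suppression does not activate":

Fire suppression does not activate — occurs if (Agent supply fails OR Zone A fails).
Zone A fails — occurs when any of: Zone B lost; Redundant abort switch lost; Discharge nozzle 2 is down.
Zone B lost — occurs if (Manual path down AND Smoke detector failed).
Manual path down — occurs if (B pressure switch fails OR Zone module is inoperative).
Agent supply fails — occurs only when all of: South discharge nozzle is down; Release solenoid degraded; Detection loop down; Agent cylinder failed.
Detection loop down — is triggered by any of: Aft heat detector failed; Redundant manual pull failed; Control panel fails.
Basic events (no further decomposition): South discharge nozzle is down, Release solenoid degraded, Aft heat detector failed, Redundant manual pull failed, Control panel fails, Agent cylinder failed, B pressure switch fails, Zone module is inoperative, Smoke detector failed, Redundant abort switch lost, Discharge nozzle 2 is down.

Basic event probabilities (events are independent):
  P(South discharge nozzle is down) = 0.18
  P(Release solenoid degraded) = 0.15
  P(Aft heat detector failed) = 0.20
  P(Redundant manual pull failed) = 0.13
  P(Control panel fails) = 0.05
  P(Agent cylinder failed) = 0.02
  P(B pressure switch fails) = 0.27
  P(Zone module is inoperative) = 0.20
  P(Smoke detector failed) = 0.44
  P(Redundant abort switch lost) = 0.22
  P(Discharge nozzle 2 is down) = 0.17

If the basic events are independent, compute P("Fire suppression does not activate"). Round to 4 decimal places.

P(Detection loop down) [OR] = 1 − (1−0.20) × (1−0.13) × (1−0.05) = 0.338800
P(Agent supply fails) [AND] = 0.18 × 0.15 × 0.338800 × 0.02 = 0.000183
P(Manual path down) [OR] = 1 − (1−0.27) × (1−0.20) = 0.416000
P(Zone B lost) [AND] = 0.416000 × 0.44 = 0.183040
P(Zone A fails) [OR] = 1 − (1−0.183040) × (1−0.22) × (1−0.17) = 0.471100
P(Fire suppression does not activate) [OR] = 1 − (1−0.000183) × (1−0.471100) = 0.471197
Rounded to 4 decimal places: P(Fire suppression does not activate) ≈ 0.4712.

0.4712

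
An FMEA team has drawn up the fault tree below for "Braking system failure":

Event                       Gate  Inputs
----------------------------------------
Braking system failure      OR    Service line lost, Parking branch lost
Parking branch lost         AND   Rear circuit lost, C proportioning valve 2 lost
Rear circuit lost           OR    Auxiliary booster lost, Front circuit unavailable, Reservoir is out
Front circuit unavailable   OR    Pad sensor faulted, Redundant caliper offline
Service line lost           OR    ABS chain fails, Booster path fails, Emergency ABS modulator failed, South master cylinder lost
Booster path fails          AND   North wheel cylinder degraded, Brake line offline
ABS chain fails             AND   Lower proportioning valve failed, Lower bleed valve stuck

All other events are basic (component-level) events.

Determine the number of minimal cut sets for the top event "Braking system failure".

ABS chain fails [AND]: one cut set from each child combined → 1 × 1 = 1 cut set(s).
Booster path fails [AND]: one cut set from each child combined → 1 × 1 = 1 cut set(s).
Service line lost [OR]: union of children's cut sets → 4 cut set(s).
Front circuit unavailable [OR]: union of children's cut sets → 2 cut set(s).
Rear circuit lost [OR]: union of children's cut sets → 4 cut set(s).
Parking branch lost [AND]: one cut set from each child combined → 4 × 1 = 4 cut set(s).
Braking system failure [OR]: union of children's cut sets → 8 cut set(s).
Minimal cut sets: {Lower bleed valve stuck, Lower proportioning valve failed}; {Brake line offline, North wheel cylinder degraded}; {Emergency ABS modulator failed}; {South master cylinder lost}; {Auxiliary booster lost, C proportioning valve 2 lost}; {C proportioning valve 2 lost, Pad sensor faulted}; {C proportioning valve 2 lost, Redundant caliper offline}; {C proportioning valve 2 lost, Reservoir is out}.

8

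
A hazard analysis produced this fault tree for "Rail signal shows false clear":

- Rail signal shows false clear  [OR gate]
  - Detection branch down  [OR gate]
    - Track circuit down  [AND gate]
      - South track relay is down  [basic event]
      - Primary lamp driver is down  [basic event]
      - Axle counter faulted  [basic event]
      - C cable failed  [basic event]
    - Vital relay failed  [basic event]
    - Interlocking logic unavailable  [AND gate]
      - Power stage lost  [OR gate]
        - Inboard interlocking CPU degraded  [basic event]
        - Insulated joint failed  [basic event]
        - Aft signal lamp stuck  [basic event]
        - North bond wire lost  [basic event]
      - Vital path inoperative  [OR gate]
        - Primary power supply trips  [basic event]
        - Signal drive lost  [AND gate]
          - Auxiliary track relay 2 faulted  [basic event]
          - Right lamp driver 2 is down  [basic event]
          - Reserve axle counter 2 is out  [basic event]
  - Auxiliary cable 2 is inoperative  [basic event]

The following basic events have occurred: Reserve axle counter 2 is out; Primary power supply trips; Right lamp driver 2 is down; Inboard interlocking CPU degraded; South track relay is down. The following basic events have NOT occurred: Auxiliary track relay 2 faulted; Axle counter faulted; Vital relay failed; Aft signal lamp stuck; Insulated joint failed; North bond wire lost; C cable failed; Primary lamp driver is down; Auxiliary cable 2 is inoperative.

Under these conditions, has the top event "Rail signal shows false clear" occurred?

Track circuit down [AND]: South track relay is down=occurs, Primary lamp driver is down=not, Axle counter faulted=not, C cable failed=not → not all inputs occur → does not occur.
Power stage lost [OR]: Inboard interlocking CPU degraded=occurs, Insulated joint failed=not, Aft signal lamp stuck=not, North bond wire lost=not → at least one input occurs → occurs.
Signal drive lost [AND]: Auxiliary track relay 2 faulted=not, Right lamp driver 2 is down=occurs, Reserve axle counter 2 is out=occurs → not all inputs occur → does not occur.
Vital path inoperative [OR]: Primary power supply trips=occurs, Signal drive lost=not → at least one input occurs → occurs.
Interlocking logic unavailable [AND]: Power stage lost=occurs, Vital path inoperative=occurs → all inputs occur → occurs.
Detection branch down [OR]: Track circuit down=not, Vital relay failed=not, Interlocking logic unavailable=occurs → at least one input occurs → occurs.
Rail signal shows false clear [OR]: Detection branch down=occurs, Auxiliary cable 2 is inoperative=not → at least one input occurs → occurs.

Yes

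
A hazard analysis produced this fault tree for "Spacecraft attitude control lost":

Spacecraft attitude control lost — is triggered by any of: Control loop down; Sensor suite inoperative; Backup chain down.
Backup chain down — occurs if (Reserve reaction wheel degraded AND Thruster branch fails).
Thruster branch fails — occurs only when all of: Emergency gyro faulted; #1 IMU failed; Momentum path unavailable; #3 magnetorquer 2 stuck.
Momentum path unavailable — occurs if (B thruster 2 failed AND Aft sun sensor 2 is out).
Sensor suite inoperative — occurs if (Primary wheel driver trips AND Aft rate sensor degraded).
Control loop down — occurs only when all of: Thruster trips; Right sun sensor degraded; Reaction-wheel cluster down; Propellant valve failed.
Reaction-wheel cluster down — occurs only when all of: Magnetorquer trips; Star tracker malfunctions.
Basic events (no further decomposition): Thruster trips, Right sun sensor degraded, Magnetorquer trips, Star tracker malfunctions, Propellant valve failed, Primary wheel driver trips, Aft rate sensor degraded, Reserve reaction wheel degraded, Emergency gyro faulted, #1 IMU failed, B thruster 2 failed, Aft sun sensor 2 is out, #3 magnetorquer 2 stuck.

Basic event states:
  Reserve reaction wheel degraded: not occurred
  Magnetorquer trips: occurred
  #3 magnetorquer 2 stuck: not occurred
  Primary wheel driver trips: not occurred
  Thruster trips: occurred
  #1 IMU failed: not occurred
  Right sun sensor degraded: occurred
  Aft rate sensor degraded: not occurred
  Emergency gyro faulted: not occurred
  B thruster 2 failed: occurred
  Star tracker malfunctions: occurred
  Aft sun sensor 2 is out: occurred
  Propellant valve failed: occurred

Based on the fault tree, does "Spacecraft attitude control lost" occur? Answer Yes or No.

Reaction-wheel cluster down [AND]: Magnetorquer trips=occurs, Star tracker malfunctions=occurs → all inputs occur → occurs.
Control loop down [AND]: Thruster trips=occurs, Right sun sensor degraded=occurs, Reaction-wheel cluster down=occurs, Propellant valve failed=occurs → all inputs occur → occurs.
Sensor suite inoperative [AND]: Primary wheel driver trips=not, Aft rate sensor degraded=not → not all inputs occur → does not occur.
Momentum path unavailable [AND]: B thruster 2 failed=occurs, Aft sun sensor 2 is out=occurs → all inputs occur → occurs.
Thruster branch fails [AND]: Emergency gyro faulted=not, #1 IMU failed=not, Momentum path unavailable=occurs, #3 magnetorquer 2 stuck=not → not all inputs occur → does not occur.
Backup chain down [AND]: Reserve reaction wheel degraded=not, Thruster branch fails=not → not all inputs occur → does not occur.
Spacecraft attitude control lost [OR]: Control loop down=occurs, Sensor suite inoperative=not, Backup chain down=not → at least one input occurs → occurs.

Yes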